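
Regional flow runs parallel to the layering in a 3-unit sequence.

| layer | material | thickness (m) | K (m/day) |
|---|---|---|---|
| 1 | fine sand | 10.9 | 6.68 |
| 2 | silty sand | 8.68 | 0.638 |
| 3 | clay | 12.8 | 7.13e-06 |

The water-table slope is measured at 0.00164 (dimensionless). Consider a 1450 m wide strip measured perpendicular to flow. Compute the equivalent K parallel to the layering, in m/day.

2.42

Flow is parallel to layering, so each bed carries its own Darcy discharge and the transmissivities add.
Σ(K_i·b_i) = 6.68×10.9 + 0.638×8.68 + 7.13e-06×12.8 = 78.35 m²/day.
Total thickness b = 32.38 m, so K_eq = Σ(K_i·b_i)/b = 2.420 m/day.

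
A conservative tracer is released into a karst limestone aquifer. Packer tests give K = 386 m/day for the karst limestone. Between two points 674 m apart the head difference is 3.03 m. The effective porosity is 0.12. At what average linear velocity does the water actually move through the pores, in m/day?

Hydraulic gradient i = Δh / L = 3.03 / 674 = 0.004496.
Darcy flux q = K · i = 386.0 × 0.004496 = 1.735 m/day.
Seepage velocity v = q / n_e = 1.735 / 0.12 = 14.46 m/day.

14.5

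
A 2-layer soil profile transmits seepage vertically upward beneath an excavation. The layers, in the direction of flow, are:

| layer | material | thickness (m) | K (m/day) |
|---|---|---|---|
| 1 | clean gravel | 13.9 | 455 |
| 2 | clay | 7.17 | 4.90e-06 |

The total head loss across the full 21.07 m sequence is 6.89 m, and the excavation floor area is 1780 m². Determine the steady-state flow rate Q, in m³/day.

0.00838

Flow is perpendicular to layering, so the layers act in series and the equivalent K is the thickness-weighted harmonic mean.
Total thickness L = 13.9 + 7.17 = 21.07 m.
Σ(b_i/K_i) = 13.9/455 + 7.17/4.90e-06 = 1.463e+06 d.
K_eq = L / Σ(b_i/K_i) = 21.07 / 1.463e+06 = 1.440e-05 m/day.
Q = K_eq · A · (Δh/L) = 1.440e-05 × 1780 × (6.89/21.07) = 0.008381 m³/day.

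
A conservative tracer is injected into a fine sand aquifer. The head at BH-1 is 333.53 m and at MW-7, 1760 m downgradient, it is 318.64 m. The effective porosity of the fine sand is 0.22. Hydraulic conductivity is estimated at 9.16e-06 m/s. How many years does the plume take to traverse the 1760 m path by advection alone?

158

Convert K: 9.16e-06 m/s × 86400 = 0.7914 m/day.
Hydraulic gradient i = (333.53 − 318.64) / 1760 = 14.89 / 1760 = 0.008460.
Darcy flux q = K · i = 0.7914 × 0.008460 = 0.006696 m/day.
Seepage velocity v = q / n_e = 0.006696 / 0.22 = 0.03043 m/day.
Travel time t = L / v = 1760 / 0.03043 = 57829 days = 158.3 years.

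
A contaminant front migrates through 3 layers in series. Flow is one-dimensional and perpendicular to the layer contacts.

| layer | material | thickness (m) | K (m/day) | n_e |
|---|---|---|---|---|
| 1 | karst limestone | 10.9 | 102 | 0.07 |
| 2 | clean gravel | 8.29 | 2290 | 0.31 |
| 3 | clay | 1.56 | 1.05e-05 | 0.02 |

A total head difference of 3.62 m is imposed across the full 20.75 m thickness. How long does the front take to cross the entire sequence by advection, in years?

378

With flow normal to the layers, continuity requires the same specific discharge q through every layer.
Σ(b_i/K_i) = 10.9/102 + 8.29/2290 + 1.56/1.05e-05 = 1.486e+05 d.
q = Δh / Σ(b_i/K_i) = 3.62 / 1.486e+05 = 2.437e-05 m/day.
In each layer the seepage velocity is v_i = q/n_i, so the layer transit time is t_i = b_i·n_i / q:
  layer 1 (karst limestone): t_1 = 10.9 × 0.07 / 2.437e-05 = 31315 d
  layer 2 (clean gravel): t_2 = 8.29 × 0.31 / 2.437e-05 = 1.055e+05 d
  layer 3 (clay): t_3 = 1.56 × 0.02 / 2.437e-05 = 1281 d
Total t = Σ t_i = 1.381e+05 days = 378.0 years.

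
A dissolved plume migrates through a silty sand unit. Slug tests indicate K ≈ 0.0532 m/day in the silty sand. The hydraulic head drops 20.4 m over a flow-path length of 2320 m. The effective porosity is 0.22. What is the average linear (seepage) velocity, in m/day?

Hydraulic gradient i = Δh / L = 20.4 / 2320 = 0.008793.
Darcy flux q = K · i = 0.05320 × 0.008793 = 0.0004678 m/day.
Seepage velocity v = q / n_e = 0.0004678 / 0.22 = 0.002126 m/day.

0.00213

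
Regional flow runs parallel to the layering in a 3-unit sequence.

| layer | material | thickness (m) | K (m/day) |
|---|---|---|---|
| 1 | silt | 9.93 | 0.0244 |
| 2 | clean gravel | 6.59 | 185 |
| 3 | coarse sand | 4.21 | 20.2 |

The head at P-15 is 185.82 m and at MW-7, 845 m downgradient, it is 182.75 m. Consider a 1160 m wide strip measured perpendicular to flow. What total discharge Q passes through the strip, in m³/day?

Flow is parallel to layering, so each bed carries its own Darcy discharge and the transmissivities add.
Σ(K_i·b_i) = 0.0244×9.93 + 185×6.59 + 20.2×4.21 = 1304 m²/day.
Hydraulic gradient i = (185.82 − 182.75) / 845 = 3.07 / 845 = 0.003633.
Q = Σ(K_i·b_i) · W · i = 1304 × 1160 × 0.003633 = 5497 m³/day.

5500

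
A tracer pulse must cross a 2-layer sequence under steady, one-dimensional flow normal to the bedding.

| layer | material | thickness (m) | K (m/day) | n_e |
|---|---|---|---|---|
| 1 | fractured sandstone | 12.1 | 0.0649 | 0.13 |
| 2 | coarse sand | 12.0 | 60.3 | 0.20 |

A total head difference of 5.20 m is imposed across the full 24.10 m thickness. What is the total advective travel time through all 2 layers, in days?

143

With flow normal to the layers, continuity requires the same specific discharge q through every layer.
Σ(b_i/K_i) = 12.1/0.0649 + 12.0/60.3 = 186.6 d.
q = Δh / Σ(b_i/K_i) = 5.20 / 186.6 = 0.02786 m/day.
In each layer the seepage velocity is v_i = q/n_i, so the layer transit time is t_i = b_i·n_i / q:
  layer 1 (fractured sandstone): t_1 = 12.1 × 0.13 / 0.02786 = 56.46 d
  layer 2 (coarse sand): t_2 = 12.0 × 0.20 / 0.02786 = 86.14 d
Total t = Σ t_i = 142.6 days.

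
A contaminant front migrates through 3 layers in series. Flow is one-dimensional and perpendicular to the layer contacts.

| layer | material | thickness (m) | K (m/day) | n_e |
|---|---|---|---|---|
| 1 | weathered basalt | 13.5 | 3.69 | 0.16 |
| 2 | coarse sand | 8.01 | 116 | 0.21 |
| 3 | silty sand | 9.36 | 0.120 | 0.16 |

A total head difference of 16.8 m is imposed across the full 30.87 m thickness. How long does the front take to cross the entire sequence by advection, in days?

With flow normal to the layers, continuity requires the same specific discharge q through every layer.
Σ(b_i/K_i) = 13.5/3.69 + 8.01/116 + 9.36/0.120 = 81.73 d.
q = Δh / Σ(b_i/K_i) = 16.8 / 81.73 = 0.2056 m/day.
In each layer the seepage velocity is v_i = q/n_i, so the layer transit time is t_i = b_i·n_i / q:
  layer 1 (weathered basalt): t_1 = 13.5 × 0.16 / 0.2056 = 10.51 d
  layer 2 (coarse sand): t_2 = 8.01 × 0.21 / 0.2056 = 8.183 d
  layer 3 (silty sand): t_3 = 9.36 × 0.16 / 0.2056 = 7.285 d
Total t = Σ t_i = 25.98 days.

26.0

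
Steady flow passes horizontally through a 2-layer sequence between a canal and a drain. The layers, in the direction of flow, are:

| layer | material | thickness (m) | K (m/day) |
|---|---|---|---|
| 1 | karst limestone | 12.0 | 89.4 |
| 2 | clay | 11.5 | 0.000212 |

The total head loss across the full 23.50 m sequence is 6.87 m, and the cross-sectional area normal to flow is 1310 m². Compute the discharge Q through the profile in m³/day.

0.166

Flow is perpendicular to layering, so the layers act in series and the equivalent K is the thickness-weighted harmonic mean.
Total thickness L = 12.0 + 11.5 = 23.50 m.
Σ(b_i/K_i) = 12.0/89.4 + 11.5/0.000212 = 54245 d.
K_eq = L / Σ(b_i/K_i) = 23.50 / 54245 = 0.0004332 m/day.
Q = K_eq · A · (Δh/L) = 0.0004332 × 1310 × (6.87/23.50) = 0.1659 m³/day.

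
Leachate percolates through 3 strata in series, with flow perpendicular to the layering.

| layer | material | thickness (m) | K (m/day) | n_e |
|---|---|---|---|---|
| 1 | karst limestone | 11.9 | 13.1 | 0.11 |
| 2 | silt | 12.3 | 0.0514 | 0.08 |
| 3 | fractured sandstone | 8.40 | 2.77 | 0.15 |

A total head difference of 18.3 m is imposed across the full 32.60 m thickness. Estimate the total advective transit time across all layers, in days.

With flow normal to the layers, continuity requires the same specific discharge q through every layer.
Σ(b_i/K_i) = 11.9/13.1 + 12.3/0.0514 + 8.40/2.77 = 243.2 d.
q = Δh / Σ(b_i/K_i) = 18.3 / 243.2 = 0.07523 m/day.
In each layer the seepage velocity is v_i = q/n_i, so the layer transit time is t_i = b_i·n_i / q:
  layer 1 (karst limestone): t_1 = 11.9 × 0.11 / 0.07523 = 17.40 d
  layer 2 (silt): t_2 = 12.3 × 0.08 / 0.07523 = 13.08 d
  layer 3 (fractured sandstone): t_3 = 8.40 × 0.15 / 0.07523 = 16.75 d
Total t = Σ t_i = 47.23 days.

47.2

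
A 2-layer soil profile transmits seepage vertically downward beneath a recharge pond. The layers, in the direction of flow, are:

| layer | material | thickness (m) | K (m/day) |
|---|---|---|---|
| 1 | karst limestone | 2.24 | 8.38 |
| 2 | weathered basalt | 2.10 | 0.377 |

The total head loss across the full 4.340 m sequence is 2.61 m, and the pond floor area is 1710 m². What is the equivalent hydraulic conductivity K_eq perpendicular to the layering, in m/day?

0.743

Flow is perpendicular to layering, so the layers act in series and the equivalent K is the thickness-weighted harmonic mean.
Total thickness L = 2.24 + 2.10 = 4.340 m.
Σ(b_i/K_i) = 2.24/8.38 + 2.10/0.377 = 5.838 d.
K_eq = L / Σ(b_i/K_i) = 4.340 / 5.838 = 0.7435 m/day.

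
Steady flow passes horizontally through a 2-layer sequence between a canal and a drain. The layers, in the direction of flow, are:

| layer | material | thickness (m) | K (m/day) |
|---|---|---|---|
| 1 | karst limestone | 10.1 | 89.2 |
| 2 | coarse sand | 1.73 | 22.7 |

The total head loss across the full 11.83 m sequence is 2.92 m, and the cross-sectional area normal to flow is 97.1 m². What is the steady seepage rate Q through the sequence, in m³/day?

Flow is perpendicular to layering, so the layers act in series and the equivalent K is the thickness-weighted harmonic mean.
Total thickness L = 10.1 + 1.73 = 11.83 m.
Σ(b_i/K_i) = 10.1/89.2 + 1.73/22.7 = 0.1894 d.
K_eq = L / Σ(b_i/K_i) = 11.83 / 0.1894 = 62.45 m/day.
Q = K_eq · A · (Δh/L) = 62.45 × 97.1 × (2.92/11.83) = 1497 m³/day.

1500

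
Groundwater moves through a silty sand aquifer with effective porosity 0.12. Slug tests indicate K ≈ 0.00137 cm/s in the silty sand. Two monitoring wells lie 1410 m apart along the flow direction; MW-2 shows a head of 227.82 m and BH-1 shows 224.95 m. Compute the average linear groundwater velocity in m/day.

Convert K: 0.00137 cm/s × 864 = 1.184 m/day.
Hydraulic gradient i = (227.82 − 224.95) / 1410 = 2.87 / 1410 = 0.002035.
Darcy flux q = K · i = 1.184 × 0.002035 = 0.002409 m/day.
Seepage velocity v = q / n_e = 0.002409 / 0.12 = 0.02008 m/day.

0.0201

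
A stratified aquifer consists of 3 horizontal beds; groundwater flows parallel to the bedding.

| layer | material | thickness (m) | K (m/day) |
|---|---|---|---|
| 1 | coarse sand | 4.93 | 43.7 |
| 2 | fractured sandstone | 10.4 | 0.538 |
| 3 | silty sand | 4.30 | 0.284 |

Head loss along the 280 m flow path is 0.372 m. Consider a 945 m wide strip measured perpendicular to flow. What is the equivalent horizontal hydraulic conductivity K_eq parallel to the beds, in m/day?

Flow is parallel to layering, so each bed carries its own Darcy discharge and the transmissivities add.
Σ(K_i·b_i) = 43.7×4.93 + 0.538×10.4 + 0.284×4.30 = 222.3 m²/day.
Total thickness b = 19.63 m, so K_eq = Σ(K_i·b_i)/b = 11.32 m/day.

11.3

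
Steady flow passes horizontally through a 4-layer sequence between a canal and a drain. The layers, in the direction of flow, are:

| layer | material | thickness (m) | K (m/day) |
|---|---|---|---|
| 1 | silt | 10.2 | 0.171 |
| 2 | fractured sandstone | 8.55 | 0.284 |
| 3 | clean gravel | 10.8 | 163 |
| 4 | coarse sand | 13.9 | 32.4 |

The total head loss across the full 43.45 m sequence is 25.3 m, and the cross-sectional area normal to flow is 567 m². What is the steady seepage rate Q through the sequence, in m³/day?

Flow is perpendicular to layering, so the layers act in series and the equivalent K is the thickness-weighted harmonic mean.
Total thickness L = 10.2 + 8.55 + 10.8 + 13.9 = 43.45 m.
Σ(b_i/K_i) = 10.2/0.171 + 8.55/0.284 + 10.8/163 + 13.9/32.4 = 90.25 d.
K_eq = L / Σ(b_i/K_i) = 43.45 / 90.25 = 0.4814 m/day.
Q = K_eq · A · (Δh/L) = 0.4814 × 567 × (25.3/43.45) = 158.9 m³/day.

159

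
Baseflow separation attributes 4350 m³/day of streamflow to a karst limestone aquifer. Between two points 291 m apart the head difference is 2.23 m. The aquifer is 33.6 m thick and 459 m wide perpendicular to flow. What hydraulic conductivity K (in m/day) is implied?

36.8

Cross-sectional area A = 459 × 33.6 = 15422 m².
Hydraulic gradient i = Δh / L = 2.23 / 291 = 0.007663.
From Q = K·A·i, K = Q / (A·i) = 4350 / (15422 × 0.007663) = 36.81 m/day.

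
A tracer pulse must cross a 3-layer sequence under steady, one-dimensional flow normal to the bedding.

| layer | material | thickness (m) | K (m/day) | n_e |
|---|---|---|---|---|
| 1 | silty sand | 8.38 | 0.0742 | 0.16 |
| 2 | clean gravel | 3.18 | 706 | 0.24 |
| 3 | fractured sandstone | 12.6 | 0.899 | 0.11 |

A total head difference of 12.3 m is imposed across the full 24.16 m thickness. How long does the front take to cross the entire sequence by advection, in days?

36.0

With flow normal to the layers, continuity requires the same specific discharge q through every layer.
Σ(b_i/K_i) = 8.38/0.0742 + 3.18/706 + 12.6/0.899 = 127.0 d.
q = Δh / Σ(b_i/K_i) = 12.3 / 127.0 = 0.09688 m/day.
In each layer the seepage velocity is v_i = q/n_i, so the layer transit time is t_i = b_i·n_i / q:
  layer 1 (silty sand): t_1 = 8.38 × 0.16 / 0.09688 = 13.84 d
  layer 2 (clean gravel): t_2 = 3.18 × 0.24 / 0.09688 = 7.878 d
  layer 3 (fractured sandstone): t_3 = 12.6 × 0.11 / 0.09688 = 14.31 d
Total t = Σ t_i = 36.02 days.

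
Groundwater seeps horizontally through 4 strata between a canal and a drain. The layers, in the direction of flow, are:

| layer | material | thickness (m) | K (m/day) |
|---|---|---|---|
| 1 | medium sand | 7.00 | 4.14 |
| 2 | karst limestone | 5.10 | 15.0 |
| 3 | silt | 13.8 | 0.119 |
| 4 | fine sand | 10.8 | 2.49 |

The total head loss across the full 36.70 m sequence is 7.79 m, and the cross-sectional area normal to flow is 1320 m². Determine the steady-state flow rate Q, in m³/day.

84.1

Flow is perpendicular to layering, so the layers act in series and the equivalent K is the thickness-weighted harmonic mean.
Total thickness L = 7.00 + 5.10 + 13.8 + 10.8 = 36.70 m.
Σ(b_i/K_i) = 7.00/4.14 + 5.10/15.0 + 13.8/0.119 + 10.8/2.49 = 122.3 d.
K_eq = L / Σ(b_i/K_i) = 36.70 / 122.3 = 0.3000 m/day.
Q = K_eq · A · (Δh/L) = 0.3000 × 1320 × (7.79/36.70) = 84.05 m³/day.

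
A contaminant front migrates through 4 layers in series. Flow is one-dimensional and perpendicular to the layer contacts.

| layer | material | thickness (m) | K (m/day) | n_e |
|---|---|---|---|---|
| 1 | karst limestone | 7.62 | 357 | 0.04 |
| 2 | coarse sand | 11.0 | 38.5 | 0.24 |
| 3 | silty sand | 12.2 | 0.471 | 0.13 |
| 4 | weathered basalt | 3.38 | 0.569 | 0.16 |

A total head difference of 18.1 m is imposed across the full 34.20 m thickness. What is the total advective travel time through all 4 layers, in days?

With flow normal to the layers, continuity requires the same specific discharge q through every layer.
Σ(b_i/K_i) = 7.62/357 + 11.0/38.5 + 12.2/0.471 + 3.38/0.569 = 32.15 d.
q = Δh / Σ(b_i/K_i) = 18.1 / 32.15 = 0.5630 m/day.
In each layer the seepage velocity is v_i = q/n_i, so the layer transit time is t_i = b_i·n_i / q:
  layer 1 (karst limestone): t_1 = 7.62 × 0.04 / 0.5630 = 0.5414 d
  layer 2 (coarse sand): t_2 = 11.0 × 0.24 / 0.5630 = 4.689 d
  layer 3 (silty sand): t_3 = 12.2 × 0.13 / 0.5630 = 2.817 d
  layer 4 (weathered basalt): t_4 = 3.38 × 0.16 / 0.5630 = 0.9606 d
Total t = Σ t_i = 9.008 days.

9.01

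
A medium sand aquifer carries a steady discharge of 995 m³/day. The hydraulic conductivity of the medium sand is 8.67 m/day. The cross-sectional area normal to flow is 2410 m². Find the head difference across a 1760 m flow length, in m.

From Q = K·A·i, i = Q / (K·A) = 995 / (8.670 × 2410) = 0.04762.
Head loss Δh = i · L = 0.04762 × 1760 = 83.81 m.

83.8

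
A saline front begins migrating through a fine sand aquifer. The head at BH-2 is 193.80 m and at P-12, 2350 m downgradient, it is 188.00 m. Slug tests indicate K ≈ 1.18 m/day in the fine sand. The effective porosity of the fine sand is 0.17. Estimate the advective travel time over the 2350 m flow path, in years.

376

Hydraulic gradient i = (193.80 − 188.00) / 2350 = 5.8 / 2350 = 0.002468.
Darcy flux q = K · i = 1.180 × 0.002468 = 0.002912 m/day.
Seepage velocity v = q / n_e = 0.002912 / 0.17 = 0.01713 m/day.
Travel time t = L / v = 2350 / 0.01713 = 1.372e+05 days = 375.6 years.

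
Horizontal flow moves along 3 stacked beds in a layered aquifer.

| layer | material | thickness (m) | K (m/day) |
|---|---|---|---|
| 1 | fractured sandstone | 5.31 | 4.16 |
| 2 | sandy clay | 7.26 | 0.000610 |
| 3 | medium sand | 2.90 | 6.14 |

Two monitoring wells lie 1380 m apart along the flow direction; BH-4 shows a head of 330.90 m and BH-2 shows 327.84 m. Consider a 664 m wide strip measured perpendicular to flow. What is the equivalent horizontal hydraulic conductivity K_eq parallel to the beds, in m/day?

2.58

Flow is parallel to layering, so each bed carries its own Darcy discharge and the transmissivities add.
Σ(K_i·b_i) = 4.16×5.31 + 0.000610×7.26 + 6.14×2.90 = 39.90 m²/day.
Total thickness b = 15.47 m, so K_eq = Σ(K_i·b_i)/b = 2.579 m/day.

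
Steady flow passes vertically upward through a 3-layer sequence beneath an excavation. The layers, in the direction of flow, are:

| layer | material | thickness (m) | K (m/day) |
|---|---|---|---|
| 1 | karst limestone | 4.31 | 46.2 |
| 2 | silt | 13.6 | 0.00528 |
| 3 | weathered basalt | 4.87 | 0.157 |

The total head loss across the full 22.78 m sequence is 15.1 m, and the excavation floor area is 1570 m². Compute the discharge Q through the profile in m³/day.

Flow is perpendicular to layering, so the layers act in series and the equivalent K is the thickness-weighted harmonic mean.
Total thickness L = 4.31 + 13.6 + 4.87 = 22.78 m.
Σ(b_i/K_i) = 4.31/46.2 + 13.6/0.00528 + 4.87/0.157 = 2607 d.
K_eq = L / Σ(b_i/K_i) = 22.78 / 2607 = 0.008738 m/day.
Q = K_eq · A · (Δh/L) = 0.008738 × 1570 × (15.1/22.78) = 9.094 m³/day.

9.09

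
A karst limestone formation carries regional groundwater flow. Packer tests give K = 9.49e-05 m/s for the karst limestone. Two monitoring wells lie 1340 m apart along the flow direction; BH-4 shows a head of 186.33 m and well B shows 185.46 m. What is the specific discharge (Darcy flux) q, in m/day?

0.00532

Convert K: 9.49e-05 m/s × 86400 = 8.199 m/day.
Hydraulic gradient i = (186.33 − 185.46) / 1340 = 0.87 / 1340 = 0.0006493.
Specific discharge q = K · i = 8.199 × 0.0006493 = 0.005323 m/day.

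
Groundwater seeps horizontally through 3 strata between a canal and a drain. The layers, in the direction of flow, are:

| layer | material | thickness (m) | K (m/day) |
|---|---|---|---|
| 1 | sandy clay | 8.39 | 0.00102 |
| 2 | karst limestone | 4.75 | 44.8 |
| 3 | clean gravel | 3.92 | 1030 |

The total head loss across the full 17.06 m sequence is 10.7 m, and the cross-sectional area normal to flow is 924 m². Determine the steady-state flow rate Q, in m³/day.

1.20

Flow is perpendicular to layering, so the layers act in series and the equivalent K is the thickness-weighted harmonic mean.
Total thickness L = 8.39 + 4.75 + 3.92 = 17.06 m.
Σ(b_i/K_i) = 8.39/0.00102 + 4.75/44.8 + 3.92/1030 = 8226 d.
K_eq = L / Σ(b_i/K_i) = 17.06 / 8226 = 0.002074 m/day.
Q = K_eq · A · (Δh/L) = 0.002074 × 924 × (10.7/17.06) = 1.202 m³/day.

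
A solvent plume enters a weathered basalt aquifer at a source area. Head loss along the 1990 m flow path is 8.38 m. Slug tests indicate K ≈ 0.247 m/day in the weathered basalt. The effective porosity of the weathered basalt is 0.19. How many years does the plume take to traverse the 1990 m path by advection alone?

Hydraulic gradient i = Δh / L = 8.38 / 1990 = 0.004211.
Darcy flux q = K · i = 0.2470 × 0.004211 = 0.001040 m/day.
Seepage velocity v = q / n_e = 0.001040 / 0.19 = 0.005474 m/day.
Travel time t = L / v = 1990 / 0.005474 = 3.635e+05 days = 995.2 years.

995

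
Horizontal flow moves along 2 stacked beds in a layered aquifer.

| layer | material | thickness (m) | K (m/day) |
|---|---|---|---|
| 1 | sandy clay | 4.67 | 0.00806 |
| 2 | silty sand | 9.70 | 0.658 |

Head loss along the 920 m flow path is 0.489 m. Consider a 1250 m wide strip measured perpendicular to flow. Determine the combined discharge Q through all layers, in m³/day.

4.27

Flow is parallel to layering, so each bed carries its own Darcy discharge and the transmissivities add.
Σ(K_i·b_i) = 0.00806×4.67 + 0.658×9.70 = 6.420 m²/day.
Hydraulic gradient i = Δh / L = 0.489 / 920 = 0.0005315.
Q = Σ(K_i·b_i) · W · i = 6.420 × 1250 × 0.0005315 = 4.266 m³/day.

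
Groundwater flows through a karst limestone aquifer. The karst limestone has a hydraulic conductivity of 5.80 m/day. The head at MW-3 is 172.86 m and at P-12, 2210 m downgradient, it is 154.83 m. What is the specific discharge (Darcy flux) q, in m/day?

Hydraulic gradient i = (172.86 − 154.83) / 2210 = 18.03 / 2210 = 0.008158.
Specific discharge q = K · i = 5.800 × 0.008158 = 0.04732 m/day.

0.0473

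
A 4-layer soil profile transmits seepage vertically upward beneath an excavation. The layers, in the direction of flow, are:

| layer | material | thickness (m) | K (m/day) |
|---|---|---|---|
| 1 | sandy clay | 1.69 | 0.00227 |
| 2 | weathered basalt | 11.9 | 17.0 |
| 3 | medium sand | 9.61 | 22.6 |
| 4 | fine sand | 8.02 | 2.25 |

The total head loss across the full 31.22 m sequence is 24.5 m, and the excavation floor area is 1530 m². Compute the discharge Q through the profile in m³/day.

50.0

Flow is perpendicular to layering, so the layers act in series and the equivalent K is the thickness-weighted harmonic mean.
Total thickness L = 1.69 + 11.9 + 9.61 + 8.02 = 31.22 m.
Σ(b_i/K_i) = 1.69/0.00227 + 11.9/17.0 + 9.61/22.6 + 8.02/2.25 = 749.2 d.
K_eq = L / Σ(b_i/K_i) = 31.22 / 749.2 = 0.04167 m/day.
Q = K_eq · A · (Δh/L) = 0.04167 × 1530 × (24.5/31.22) = 50.03 m³/day.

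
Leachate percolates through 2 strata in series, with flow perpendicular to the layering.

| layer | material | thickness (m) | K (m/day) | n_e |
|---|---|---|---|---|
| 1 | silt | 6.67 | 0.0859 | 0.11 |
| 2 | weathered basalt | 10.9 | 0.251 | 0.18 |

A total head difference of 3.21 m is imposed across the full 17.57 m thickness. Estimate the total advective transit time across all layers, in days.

With flow normal to the layers, continuity requires the same specific discharge q through every layer.
Σ(b_i/K_i) = 6.67/0.0859 + 10.9/0.251 = 121.1 d.
q = Δh / Σ(b_i/K_i) = 3.21 / 121.1 = 0.02651 m/day.
In each layer the seepage velocity is v_i = q/n_i, so the layer transit time is t_i = b_i·n_i / q:
  layer 1 (silt): t_1 = 6.67 × 0.11 / 0.02651 = 27.67 d
  layer 2 (weathered basalt): t_2 = 10.9 × 0.18 / 0.02651 = 74.00 d
Total t = Σ t_i = 101.7 days.

102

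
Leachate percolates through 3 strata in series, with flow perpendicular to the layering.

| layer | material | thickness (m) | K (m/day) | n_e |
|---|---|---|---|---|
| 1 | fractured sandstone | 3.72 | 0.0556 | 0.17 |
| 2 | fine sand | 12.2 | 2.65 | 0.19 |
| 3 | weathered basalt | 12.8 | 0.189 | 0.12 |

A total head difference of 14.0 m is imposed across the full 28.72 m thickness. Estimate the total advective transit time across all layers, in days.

44.6

With flow normal to the layers, continuity requires the same specific discharge q through every layer.
Σ(b_i/K_i) = 3.72/0.0556 + 12.2/2.65 + 12.8/0.189 = 139.2 d.
q = Δh / Σ(b_i/K_i) = 14.0 / 139.2 = 0.1005 m/day.
In each layer the seepage velocity is v_i = q/n_i, so the layer transit time is t_i = b_i·n_i / q:
  layer 1 (fractured sandstone): t_1 = 3.72 × 0.17 / 0.1005 = 6.289 d
  layer 2 (fine sand): t_2 = 12.2 × 0.19 / 0.1005 = 23.05 d
  layer 3 (weathered basalt): t_3 = 12.8 × 0.12 / 0.1005 = 15.28 d
Total t = Σ t_i = 44.62 days.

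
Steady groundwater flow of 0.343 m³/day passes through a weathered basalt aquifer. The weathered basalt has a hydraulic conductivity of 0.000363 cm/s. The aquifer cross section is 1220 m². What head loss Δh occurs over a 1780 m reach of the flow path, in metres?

1.60

Convert K: 0.000363 cm/s × 864 = 0.3136 m/day.
From Q = K·A·i, i = Q / (K·A) = 0.343 / (0.3136 × 1220) = 0.0008964.
Head loss Δh = i · L = 0.0008964 × 1780 = 1.596 m.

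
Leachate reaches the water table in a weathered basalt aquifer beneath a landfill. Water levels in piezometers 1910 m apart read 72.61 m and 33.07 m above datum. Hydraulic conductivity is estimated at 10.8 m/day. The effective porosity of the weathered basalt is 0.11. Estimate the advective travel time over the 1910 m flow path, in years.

Hydraulic gradient i = (72.61 − 33.07) / 1910 = 39.54 / 1910 = 0.02070.
Darcy flux q = K · i = 10.80 × 0.02070 = 0.2236 m/day.
Seepage velocity v = q / n_e = 0.2236 / 0.11 = 2.033 m/day.
Travel time t = L / v = 1910 / 2.033 = 939.7 days = 2.573 years.

2.57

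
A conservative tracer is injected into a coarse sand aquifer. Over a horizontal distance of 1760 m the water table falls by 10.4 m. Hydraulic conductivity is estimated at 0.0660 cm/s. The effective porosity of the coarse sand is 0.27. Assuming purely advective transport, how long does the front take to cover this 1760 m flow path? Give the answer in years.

Convert K: 0.0660 cm/s × 864 = 57.02 m/day.
Hydraulic gradient i = Δh / L = 10.4 / 1760 = 0.005909.
Darcy flux q = K · i = 57.02 × 0.005909 = 0.3370 m/day.
Seepage velocity v = q / n_e = 0.3370 / 0.27 = 1.248 m/day.
Travel time t = L / v = 1760 / 1.248 = 1410 days = 3.861 years.

3.86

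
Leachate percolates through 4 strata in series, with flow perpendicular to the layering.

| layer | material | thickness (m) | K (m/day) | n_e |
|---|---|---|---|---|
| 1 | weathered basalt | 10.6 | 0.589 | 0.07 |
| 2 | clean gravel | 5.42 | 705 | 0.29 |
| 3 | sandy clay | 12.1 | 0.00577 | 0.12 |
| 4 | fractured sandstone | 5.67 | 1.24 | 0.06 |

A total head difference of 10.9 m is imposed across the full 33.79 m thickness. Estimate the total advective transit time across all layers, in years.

With flow normal to the layers, continuity requires the same specific discharge q through every layer.
Σ(b_i/K_i) = 10.6/0.589 + 5.42/705 + 12.1/0.00577 + 5.67/1.24 = 2120 d.
q = Δh / Σ(b_i/K_i) = 10.9 / 2120 = 0.005142 m/day.
In each layer the seepage velocity is v_i = q/n_i, so the layer transit time is t_i = b_i·n_i / q:
  layer 1 (weathered basalt): t_1 = 10.6 × 0.07 / 0.005142 = 144.3 d
  layer 2 (clean gravel): t_2 = 5.42 × 0.29 / 0.005142 = 305.7 d
  layer 3 (sandy clay): t_3 = 12.1 × 0.12 / 0.005142 = 282.4 d
  layer 4 (fractured sandstone): t_4 = 5.67 × 0.06 / 0.005142 = 66.16 d
Total t = Σ t_i = 798.5 days = 2.186 years.

2.19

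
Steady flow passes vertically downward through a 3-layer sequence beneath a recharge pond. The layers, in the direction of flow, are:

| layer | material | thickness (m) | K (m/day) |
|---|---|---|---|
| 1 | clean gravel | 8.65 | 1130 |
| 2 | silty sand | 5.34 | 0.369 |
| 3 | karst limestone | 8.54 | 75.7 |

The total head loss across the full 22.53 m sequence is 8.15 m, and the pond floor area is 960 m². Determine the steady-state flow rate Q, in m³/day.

Flow is perpendicular to layering, so the layers act in series and the equivalent K is the thickness-weighted harmonic mean.
Total thickness L = 8.65 + 5.34 + 8.54 = 22.53 m.
Σ(b_i/K_i) = 8.65/1130 + 5.34/0.369 + 8.54/75.7 = 14.59 d.
K_eq = L / Σ(b_i/K_i) = 22.53 / 14.59 = 1.544 m/day.
Q = K_eq · A · (Δh/L) = 1.544 × 960 × (8.15/22.53) = 536.2 m³/day.

536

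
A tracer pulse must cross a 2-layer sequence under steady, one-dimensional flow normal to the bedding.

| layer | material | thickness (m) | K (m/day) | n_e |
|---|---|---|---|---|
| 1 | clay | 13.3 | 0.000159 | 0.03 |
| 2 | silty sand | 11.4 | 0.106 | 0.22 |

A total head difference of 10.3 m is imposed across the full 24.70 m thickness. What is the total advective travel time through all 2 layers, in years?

64.7

With flow normal to the layers, continuity requires the same specific discharge q through every layer.
Σ(b_i/K_i) = 13.3/0.000159 + 11.4/0.106 = 83755 d.
q = Δh / Σ(b_i/K_i) = 10.3 / 83755 = 0.0001230 m/day.
In each layer the seepage velocity is v_i = q/n_i, so the layer transit time is t_i = b_i·n_i / q:
  layer 1 (clay): t_1 = 13.3 × 0.03 / 0.0001230 = 3245 d
  layer 2 (silty sand): t_2 = 11.4 × 0.22 / 0.0001230 = 20394 d
Total t = Σ t_i = 23639 days = 64.72 years.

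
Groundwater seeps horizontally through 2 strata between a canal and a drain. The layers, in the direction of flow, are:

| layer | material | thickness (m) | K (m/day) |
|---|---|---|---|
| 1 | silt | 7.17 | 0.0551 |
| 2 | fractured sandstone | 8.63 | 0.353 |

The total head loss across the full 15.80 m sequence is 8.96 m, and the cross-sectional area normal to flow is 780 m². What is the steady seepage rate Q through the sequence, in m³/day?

Flow is perpendicular to layering, so the layers act in series and the equivalent K is the thickness-weighted harmonic mean.
Total thickness L = 7.17 + 8.63 = 15.80 m.
Σ(b_i/K_i) = 7.17/0.0551 + 8.63/0.353 = 154.6 d.
K_eq = L / Σ(b_i/K_i) = 15.80 / 154.6 = 0.1022 m/day.
Q = K_eq · A · (Δh/L) = 0.1022 × 780 × (8.96/15.80) = 45.21 m³/day.

45.2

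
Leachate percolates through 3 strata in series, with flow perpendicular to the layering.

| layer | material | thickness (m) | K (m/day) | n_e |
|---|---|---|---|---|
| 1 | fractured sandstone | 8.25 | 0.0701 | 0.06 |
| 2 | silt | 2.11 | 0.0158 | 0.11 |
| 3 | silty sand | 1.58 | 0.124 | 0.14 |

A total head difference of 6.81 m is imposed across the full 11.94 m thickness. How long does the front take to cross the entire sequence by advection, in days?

With flow normal to the layers, continuity requires the same specific discharge q through every layer.
Σ(b_i/K_i) = 8.25/0.0701 + 2.11/0.0158 + 1.58/0.124 = 264.0 d.
q = Δh / Σ(b_i/K_i) = 6.81 / 264.0 = 0.02580 m/day.
In each layer the seepage velocity is v_i = q/n_i, so the layer transit time is t_i = b_i·n_i / q:
  layer 1 (fractured sandstone): t_1 = 8.25 × 0.06 / 0.02580 = 19.19 d
  layer 2 (silt): t_2 = 2.11 × 0.11 / 0.02580 = 8.997 d
  layer 3 (silty sand): t_3 = 1.58 × 0.14 / 0.02580 = 8.574 d
Total t = Σ t_i = 36.76 days.

36.8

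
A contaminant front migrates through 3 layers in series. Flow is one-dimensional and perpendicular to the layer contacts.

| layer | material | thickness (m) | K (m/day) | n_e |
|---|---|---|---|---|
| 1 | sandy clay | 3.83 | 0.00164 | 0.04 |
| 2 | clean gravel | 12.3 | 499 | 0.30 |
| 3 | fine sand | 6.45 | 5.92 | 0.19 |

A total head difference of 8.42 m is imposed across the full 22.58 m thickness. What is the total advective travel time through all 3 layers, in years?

With flow normal to the layers, continuity requires the same specific discharge q through every layer.
Σ(b_i/K_i) = 3.83/0.00164 + 12.3/499 + 6.45/5.92 = 2336 d.
q = Δh / Σ(b_i/K_i) = 8.42 / 2336 = 0.003604 m/day.
In each layer the seepage velocity is v_i = q/n_i, so the layer transit time is t_i = b_i·n_i / q:
  layer 1 (sandy clay): t_1 = 3.83 × 0.04 / 0.003604 = 42.51 d
  layer 2 (clean gravel): t_2 = 12.3 × 0.30 / 0.003604 = 1024 d
  layer 3 (fine sand): t_3 = 6.45 × 0.19 / 0.003604 = 340.1 d
Total t = Σ t_i = 1407 days = 3.851 years.

3.85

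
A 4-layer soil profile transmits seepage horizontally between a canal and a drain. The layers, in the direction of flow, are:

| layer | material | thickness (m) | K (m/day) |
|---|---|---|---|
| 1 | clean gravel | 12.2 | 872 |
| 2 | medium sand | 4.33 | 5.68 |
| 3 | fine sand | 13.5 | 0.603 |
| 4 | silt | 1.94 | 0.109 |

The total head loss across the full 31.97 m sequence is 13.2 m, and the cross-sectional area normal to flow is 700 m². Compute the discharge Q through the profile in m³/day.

Flow is perpendicular to layering, so the layers act in series and the equivalent K is the thickness-weighted harmonic mean.
Total thickness L = 12.2 + 4.33 + 13.5 + 1.94 = 31.97 m.
Σ(b_i/K_i) = 12.2/872 + 4.33/5.68 + 13.5/0.603 + 1.94/0.109 = 40.96 d.
K_eq = L / Σ(b_i/K_i) = 31.97 / 40.96 = 0.7805 m/day.
Q = K_eq · A · (Δh/L) = 0.7805 × 700 × (13.2/31.97) = 225.6 m³/day.

226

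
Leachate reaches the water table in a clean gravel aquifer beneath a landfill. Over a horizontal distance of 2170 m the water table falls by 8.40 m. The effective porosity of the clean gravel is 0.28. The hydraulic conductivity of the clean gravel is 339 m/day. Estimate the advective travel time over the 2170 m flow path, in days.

Hydraulic gradient i = Δh / L = 8.40 / 2170 = 0.003871.
Darcy flux q = K · i = 339.0 × 0.003871 = 1.312 m/day.
Seepage velocity v = q / n_e = 1.312 / 0.28 = 4.687 m/day.
Travel time t = L / v = 2170 / 4.687 = 463.0 days.

463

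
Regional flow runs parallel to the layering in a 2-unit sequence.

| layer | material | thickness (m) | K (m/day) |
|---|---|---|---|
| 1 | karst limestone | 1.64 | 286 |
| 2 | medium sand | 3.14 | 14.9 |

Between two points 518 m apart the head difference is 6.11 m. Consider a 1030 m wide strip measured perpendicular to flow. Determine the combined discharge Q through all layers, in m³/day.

Flow is parallel to layering, so each bed carries its own Darcy discharge and the transmissivities add.
Σ(K_i·b_i) = 286×1.64 + 14.9×3.14 = 515.8 m²/day.
Hydraulic gradient i = Δh / L = 6.11 / 518 = 0.01180.
Q = Σ(K_i·b_i) · W · i = 515.8 × 1030 × 0.01180 = 6267 m³/day.

6270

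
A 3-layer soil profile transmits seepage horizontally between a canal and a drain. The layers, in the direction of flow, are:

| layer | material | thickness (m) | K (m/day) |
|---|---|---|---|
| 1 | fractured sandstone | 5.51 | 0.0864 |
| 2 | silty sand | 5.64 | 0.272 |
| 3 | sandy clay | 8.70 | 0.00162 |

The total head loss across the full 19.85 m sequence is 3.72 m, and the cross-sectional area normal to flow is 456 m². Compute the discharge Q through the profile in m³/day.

Flow is perpendicular to layering, so the layers act in series and the equivalent K is the thickness-weighted harmonic mean.
Total thickness L = 5.51 + 5.64 + 8.70 = 19.85 m.
Σ(b_i/K_i) = 5.51/0.0864 + 5.64/0.272 + 8.70/0.00162 = 5455 d.
K_eq = L / Σ(b_i/K_i) = 19.85 / 5455 = 0.003639 m/day.
Q = K_eq · A · (Δh/L) = 0.003639 × 456 × (3.72/19.85) = 0.3110 m³/day.

0.311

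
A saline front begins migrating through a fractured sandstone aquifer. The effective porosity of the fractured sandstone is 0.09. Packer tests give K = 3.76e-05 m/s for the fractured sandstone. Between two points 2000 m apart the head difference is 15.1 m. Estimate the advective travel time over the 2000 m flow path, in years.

20.1

Convert K: 3.76e-05 m/s × 86400 = 3.249 m/day.
Hydraulic gradient i = Δh / L = 15.1 / 2000 = 0.007550.
Darcy flux q = K · i = 3.249 × 0.007550 = 0.02453 m/day.
Seepage velocity v = q / n_e = 0.02453 / 0.09 = 0.2725 m/day.
Travel time t = L / v = 2000 / 0.2725 = 7339 days = 20.09 years.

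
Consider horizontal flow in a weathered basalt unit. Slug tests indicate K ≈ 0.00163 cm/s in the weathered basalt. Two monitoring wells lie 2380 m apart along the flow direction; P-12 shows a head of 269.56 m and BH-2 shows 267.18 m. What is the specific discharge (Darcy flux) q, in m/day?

Convert K: 0.00163 cm/s × 864 = 1.408 m/day.
Hydraulic gradient i = (269.56 − 267.18) / 2380 = 2.38 / 2380 = 0.001000.
Specific discharge q = K · i = 1.408 × 0.001000 = 0.001408 m/day.

0.00141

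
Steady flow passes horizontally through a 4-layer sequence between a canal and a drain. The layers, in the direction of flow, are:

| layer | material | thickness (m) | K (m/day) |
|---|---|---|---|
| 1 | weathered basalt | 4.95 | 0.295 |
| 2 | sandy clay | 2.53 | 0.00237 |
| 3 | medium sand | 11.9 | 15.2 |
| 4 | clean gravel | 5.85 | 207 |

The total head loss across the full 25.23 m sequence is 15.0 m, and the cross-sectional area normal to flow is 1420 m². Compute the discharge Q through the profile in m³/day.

19.6

Flow is perpendicular to layering, so the layers act in series and the equivalent K is the thickness-weighted harmonic mean.
Total thickness L = 4.95 + 2.53 + 11.9 + 5.85 = 25.23 m.
Σ(b_i/K_i) = 4.95/0.295 + 2.53/0.00237 + 11.9/15.2 + 5.85/207 = 1085 d.
K_eq = L / Σ(b_i/K_i) = 25.23 / 1085 = 0.02325 m/day.
Q = K_eq · A · (Δh/L) = 0.02325 × 1420 × (15.0/25.23) = 19.63 m³/day.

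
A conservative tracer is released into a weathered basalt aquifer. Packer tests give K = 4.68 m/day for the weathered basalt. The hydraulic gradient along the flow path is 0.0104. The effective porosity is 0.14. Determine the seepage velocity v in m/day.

Hydraulic gradient i = 0.0104.
Darcy flux q = K · i = 4.680 × 0.01040 = 0.04867 m/day.
Seepage velocity v = q / n_e = 0.04867 / 0.14 = 0.3477 m/day.

0.348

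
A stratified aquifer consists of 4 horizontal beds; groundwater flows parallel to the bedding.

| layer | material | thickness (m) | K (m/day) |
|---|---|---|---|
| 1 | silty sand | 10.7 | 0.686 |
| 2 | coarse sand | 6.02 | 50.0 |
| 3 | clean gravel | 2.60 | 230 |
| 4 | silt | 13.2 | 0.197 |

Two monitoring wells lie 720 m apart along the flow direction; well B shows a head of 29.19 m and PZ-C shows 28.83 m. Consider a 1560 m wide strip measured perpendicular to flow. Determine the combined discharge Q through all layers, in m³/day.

709

Flow is parallel to layering, so each bed carries its own Darcy discharge and the transmissivities add.
Σ(K_i·b_i) = 0.686×10.7 + 50.0×6.02 + 230×2.60 + 0.197×13.2 = 908.9 m²/day.
Hydraulic gradient i = (29.19 − 28.83) / 720 = 0.36 / 720 = 0.0005000.
Q = Σ(K_i·b_i) · W · i = 908.9 × 1560 × 0.0005000 = 709.0 m³/day.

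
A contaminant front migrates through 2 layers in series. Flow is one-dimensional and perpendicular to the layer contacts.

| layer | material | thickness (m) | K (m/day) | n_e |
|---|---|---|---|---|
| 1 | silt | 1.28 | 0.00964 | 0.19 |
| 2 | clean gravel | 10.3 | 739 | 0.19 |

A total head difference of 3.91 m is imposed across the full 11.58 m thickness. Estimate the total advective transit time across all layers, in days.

With flow normal to the layers, continuity requires the same specific discharge q through every layer.
Σ(b_i/K_i) = 1.28/0.00964 + 10.3/739 = 132.8 d.
q = Δh / Σ(b_i/K_i) = 3.91 / 132.8 = 0.02944 m/day.
In each layer the seepage velocity is v_i = q/n_i, so the layer transit time is t_i = b_i·n_i / q:
  layer 1 (silt): t_1 = 1.28 × 0.19 / 0.02944 = 8.260 d
  layer 2 (clean gravel): t_2 = 10.3 × 0.19 / 0.02944 = 66.46 d
Total t = Σ t_i = 74.72 days.

74.7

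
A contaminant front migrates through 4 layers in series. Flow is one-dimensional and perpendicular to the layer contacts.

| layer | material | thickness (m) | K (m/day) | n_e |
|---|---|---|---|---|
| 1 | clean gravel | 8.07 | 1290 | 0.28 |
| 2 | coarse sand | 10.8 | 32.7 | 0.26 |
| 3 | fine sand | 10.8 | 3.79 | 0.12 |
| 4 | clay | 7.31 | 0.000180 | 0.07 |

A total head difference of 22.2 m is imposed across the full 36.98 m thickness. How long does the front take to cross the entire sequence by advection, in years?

With flow normal to the layers, continuity requires the same specific discharge q through every layer.
Σ(b_i/K_i) = 8.07/1290 + 10.8/32.7 + 10.8/3.79 + 7.31/0.000180 = 40614 d.
q = Δh / Σ(b_i/K_i) = 22.2 / 40614 = 0.0005466 m/day.
In each layer the seepage velocity is v_i = q/n_i, so the layer transit time is t_i = b_i·n_i / q:
  layer 1 (clean gravel): t_1 = 8.07 × 0.28 / 0.0005466 = 4134 d
  layer 2 (coarse sand): t_2 = 10.8 × 0.26 / 0.0005466 = 5137 d
  layer 3 (fine sand): t_3 = 10.8 × 0.12 / 0.0005466 = 2371 d
  layer 4 (clay): t_4 = 7.31 × 0.07 / 0.0005466 = 936.1 d
Total t = Σ t_i = 12578 days = 34.44 years.

34.4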